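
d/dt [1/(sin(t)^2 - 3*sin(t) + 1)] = (3 - 2*sin(t))*cos(t)/(sin(t)^2 - 3*sin(t) + 1)^2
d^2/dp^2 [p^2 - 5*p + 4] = 2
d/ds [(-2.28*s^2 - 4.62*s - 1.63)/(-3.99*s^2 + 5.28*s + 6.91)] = (-30.4722*s^2 - 44.517*s - 23.3178)/(15.9201*s^4 - 42.1344*s^3 - 27.2634*s^2 + 72.9696*s + 47.7481)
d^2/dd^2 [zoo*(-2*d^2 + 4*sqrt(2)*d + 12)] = zoo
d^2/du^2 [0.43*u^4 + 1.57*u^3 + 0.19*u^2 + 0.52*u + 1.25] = 5.16*u^2 + 9.42*u + 0.38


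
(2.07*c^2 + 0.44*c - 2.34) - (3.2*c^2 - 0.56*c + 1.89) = -1.13*c^2 + 1.0*c - 4.23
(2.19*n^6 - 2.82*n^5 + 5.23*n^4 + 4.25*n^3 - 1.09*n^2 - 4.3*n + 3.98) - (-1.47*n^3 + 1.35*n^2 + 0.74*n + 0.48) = 2.19*n^6 - 2.82*n^5 + 5.23*n^4 + 5.72*n^3 - 2.44*n^2 - 5.04*n + 3.5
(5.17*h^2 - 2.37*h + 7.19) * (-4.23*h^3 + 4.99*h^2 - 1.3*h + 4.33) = -21.8691*h^5 + 35.8234*h^4 - 48.961*h^3 + 61.3452*h^2 - 19.6091*h + 31.1327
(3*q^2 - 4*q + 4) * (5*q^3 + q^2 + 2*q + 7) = 15*q^5 - 17*q^4 + 22*q^3 + 17*q^2 - 20*q + 28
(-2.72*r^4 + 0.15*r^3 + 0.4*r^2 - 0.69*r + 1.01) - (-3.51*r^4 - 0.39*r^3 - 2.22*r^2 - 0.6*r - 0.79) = 0.79*r^4 + 0.54*r^3 + 2.62*r^2 - 0.09*r + 1.8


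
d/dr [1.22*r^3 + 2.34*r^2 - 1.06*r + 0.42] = 3.66*r^2 + 4.68*r - 1.06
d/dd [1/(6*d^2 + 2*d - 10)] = (-6*d - 1)/(2*(3*d^2 + d - 5)^2)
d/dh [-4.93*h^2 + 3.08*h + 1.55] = 3.08 - 9.86*h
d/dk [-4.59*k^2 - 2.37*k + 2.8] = -9.18*k - 2.37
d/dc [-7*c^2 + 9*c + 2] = 9 - 14*c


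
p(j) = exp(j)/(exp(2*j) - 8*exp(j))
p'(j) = (-2*exp(2*j) + 8*exp(j))*exp(j)/(exp(2*j) - 8*exp(j))^2 + exp(j)/(exp(2*j) - 8*exp(j)) = -exp(j)/(exp(j) - 8)^2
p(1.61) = -0.33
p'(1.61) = -0.56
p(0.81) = -0.17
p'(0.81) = -0.07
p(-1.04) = -0.13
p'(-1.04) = -0.01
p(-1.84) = -0.13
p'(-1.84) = -0.00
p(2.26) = 0.63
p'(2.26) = -3.82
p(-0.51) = -0.14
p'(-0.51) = -0.01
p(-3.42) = -0.13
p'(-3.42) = -0.00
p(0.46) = -0.16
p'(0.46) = -0.04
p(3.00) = 0.08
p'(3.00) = -0.14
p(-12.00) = -0.13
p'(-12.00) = 0.00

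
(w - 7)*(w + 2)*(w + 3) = w^3 - 2*w^2 - 29*w - 42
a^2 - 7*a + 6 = (a - 6)*(a - 1)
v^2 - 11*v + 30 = (v - 6)*(v - 5)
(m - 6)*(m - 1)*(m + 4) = m^3 - 3*m^2 - 22*m + 24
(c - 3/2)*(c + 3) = c^2 + 3*c/2 - 9/2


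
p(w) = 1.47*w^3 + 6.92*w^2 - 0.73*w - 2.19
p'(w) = 4.41*w^2 + 13.84*w - 0.73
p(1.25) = 10.58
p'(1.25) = 23.46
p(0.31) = -1.71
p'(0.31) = 3.98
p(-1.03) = 4.30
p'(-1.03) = -10.31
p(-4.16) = 14.77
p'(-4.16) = 18.01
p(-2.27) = 17.93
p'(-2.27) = -9.42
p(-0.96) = 3.59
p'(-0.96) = -9.95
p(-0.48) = -0.41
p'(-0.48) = -6.36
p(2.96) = 94.40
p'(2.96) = 78.88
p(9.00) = 1623.39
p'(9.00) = 481.04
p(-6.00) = -66.21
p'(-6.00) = 74.99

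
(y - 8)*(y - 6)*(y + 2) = y^3 - 12*y^2 + 20*y + 96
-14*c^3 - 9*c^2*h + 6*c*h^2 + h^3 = (-2*c + h)*(c + h)*(7*c + h)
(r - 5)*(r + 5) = r^2 - 25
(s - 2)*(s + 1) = s^2 - s - 2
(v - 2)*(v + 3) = v^2 + v - 6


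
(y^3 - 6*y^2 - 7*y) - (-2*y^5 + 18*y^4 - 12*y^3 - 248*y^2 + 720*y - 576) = 2*y^5 - 18*y^4 + 13*y^3 + 242*y^2 - 727*y + 576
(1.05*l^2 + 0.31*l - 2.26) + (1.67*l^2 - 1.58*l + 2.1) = 2.72*l^2 - 1.27*l - 0.16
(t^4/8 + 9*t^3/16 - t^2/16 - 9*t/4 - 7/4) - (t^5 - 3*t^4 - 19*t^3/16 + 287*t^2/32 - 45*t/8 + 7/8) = -t^5 + 25*t^4/8 + 7*t^3/4 - 289*t^2/32 + 27*t/8 - 21/8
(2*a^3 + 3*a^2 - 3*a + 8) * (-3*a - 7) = -6*a^4 - 23*a^3 - 12*a^2 - 3*a - 56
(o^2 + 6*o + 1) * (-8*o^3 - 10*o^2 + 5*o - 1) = -8*o^5 - 58*o^4 - 63*o^3 + 19*o^2 - o - 1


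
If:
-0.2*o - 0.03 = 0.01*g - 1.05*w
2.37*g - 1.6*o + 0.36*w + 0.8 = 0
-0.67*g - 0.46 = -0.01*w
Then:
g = -0.69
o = -0.54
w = -0.08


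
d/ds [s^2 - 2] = 2*s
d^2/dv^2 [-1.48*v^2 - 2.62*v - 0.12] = -2.96000000000000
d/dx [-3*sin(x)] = -3*cos(x)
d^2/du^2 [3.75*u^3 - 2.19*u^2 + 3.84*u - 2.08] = 22.5*u - 4.38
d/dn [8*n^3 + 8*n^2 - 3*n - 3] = 24*n^2 + 16*n - 3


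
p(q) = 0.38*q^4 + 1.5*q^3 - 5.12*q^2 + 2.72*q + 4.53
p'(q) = 1.52*q^3 + 4.5*q^2 - 10.24*q + 2.72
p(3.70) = 91.70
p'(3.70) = 103.43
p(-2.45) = -41.23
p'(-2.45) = 32.47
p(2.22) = 10.98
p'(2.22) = 18.80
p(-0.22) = 3.67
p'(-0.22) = 5.17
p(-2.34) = -37.70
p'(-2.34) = 31.85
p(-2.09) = -29.96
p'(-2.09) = 29.90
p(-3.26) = -67.80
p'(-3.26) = 31.26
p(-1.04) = -5.08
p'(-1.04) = 16.53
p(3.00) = 37.89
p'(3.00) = 53.54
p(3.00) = 37.89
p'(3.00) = 53.54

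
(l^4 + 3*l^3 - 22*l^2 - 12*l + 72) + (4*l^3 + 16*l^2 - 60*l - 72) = l^4 + 7*l^3 - 6*l^2 - 72*l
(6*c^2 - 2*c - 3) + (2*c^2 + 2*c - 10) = 8*c^2 - 13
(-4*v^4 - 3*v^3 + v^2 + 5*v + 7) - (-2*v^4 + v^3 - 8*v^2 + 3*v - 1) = -2*v^4 - 4*v^3 + 9*v^2 + 2*v + 8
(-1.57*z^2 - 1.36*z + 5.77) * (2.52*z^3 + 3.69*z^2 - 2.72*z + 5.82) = -3.9564*z^5 - 9.2205*z^4 + 13.7924*z^3 + 15.8531*z^2 - 23.6096*z + 33.5814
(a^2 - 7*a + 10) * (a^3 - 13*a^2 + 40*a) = a^5 - 20*a^4 + 141*a^3 - 410*a^2 + 400*a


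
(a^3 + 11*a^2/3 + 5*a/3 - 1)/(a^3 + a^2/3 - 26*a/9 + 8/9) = 3*(a^2 + 4*a + 3)/(3*a^2 + 2*a - 8)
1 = 1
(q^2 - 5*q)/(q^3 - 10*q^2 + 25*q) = 1/(q - 5)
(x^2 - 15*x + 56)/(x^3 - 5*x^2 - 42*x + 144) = (x - 7)/(x^2 + 3*x - 18)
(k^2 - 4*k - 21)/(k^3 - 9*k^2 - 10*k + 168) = (k + 3)/(k^2 - 2*k - 24)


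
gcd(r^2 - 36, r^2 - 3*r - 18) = r - 6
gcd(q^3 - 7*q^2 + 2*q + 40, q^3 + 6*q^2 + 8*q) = q + 2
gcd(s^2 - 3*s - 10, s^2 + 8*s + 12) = s + 2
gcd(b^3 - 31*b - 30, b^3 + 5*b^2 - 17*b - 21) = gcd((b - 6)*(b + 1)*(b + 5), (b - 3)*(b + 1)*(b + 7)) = b + 1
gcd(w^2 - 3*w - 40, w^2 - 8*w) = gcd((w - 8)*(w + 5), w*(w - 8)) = w - 8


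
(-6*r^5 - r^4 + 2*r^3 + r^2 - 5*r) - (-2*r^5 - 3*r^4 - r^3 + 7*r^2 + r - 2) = -4*r^5 + 2*r^4 + 3*r^3 - 6*r^2 - 6*r + 2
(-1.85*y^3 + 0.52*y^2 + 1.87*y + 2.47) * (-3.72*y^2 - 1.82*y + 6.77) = 6.882*y^5 + 1.4326*y^4 - 20.4273*y^3 - 9.0714*y^2 + 8.1645*y + 16.7219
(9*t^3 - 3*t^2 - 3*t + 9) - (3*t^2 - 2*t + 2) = 9*t^3 - 6*t^2 - t + 7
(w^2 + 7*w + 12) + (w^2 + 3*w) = 2*w^2 + 10*w + 12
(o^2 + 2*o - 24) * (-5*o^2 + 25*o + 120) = -5*o^4 + 15*o^3 + 290*o^2 - 360*o - 2880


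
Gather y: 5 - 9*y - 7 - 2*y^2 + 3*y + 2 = -2*y^2 - 6*y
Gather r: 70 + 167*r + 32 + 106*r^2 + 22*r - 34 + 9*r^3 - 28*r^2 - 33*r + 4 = 9*r^3 + 78*r^2 + 156*r + 72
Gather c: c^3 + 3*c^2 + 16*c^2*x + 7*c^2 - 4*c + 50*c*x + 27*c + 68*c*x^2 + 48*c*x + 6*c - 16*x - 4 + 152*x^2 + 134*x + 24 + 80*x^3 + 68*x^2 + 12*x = c^3 + c^2*(16*x + 10) + c*(68*x^2 + 98*x + 29) + 80*x^3 + 220*x^2 + 130*x + 20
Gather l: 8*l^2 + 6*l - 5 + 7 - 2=8*l^2 + 6*l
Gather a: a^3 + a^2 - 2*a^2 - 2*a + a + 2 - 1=a^3 - a^2 - a + 1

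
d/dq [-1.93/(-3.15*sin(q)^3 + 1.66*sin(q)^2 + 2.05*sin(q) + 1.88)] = (-18.2385*sin(q)^2 + 6.4076*sin(q) + 3.9565)*cos(q)/(-3.15*sin(q)^3 + 1.66*sin(q)^2 + 2.05*sin(q) + 1.88)^2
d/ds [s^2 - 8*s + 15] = 2*s - 8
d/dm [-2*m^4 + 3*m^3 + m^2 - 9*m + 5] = -8*m^3 + 9*m^2 + 2*m - 9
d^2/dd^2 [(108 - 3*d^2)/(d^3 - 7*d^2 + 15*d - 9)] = 6*(-d^4 - 6*d^3 + 234*d^2 - 726*d + 639)/(d^7 - 15*d^6 + 93*d^5 - 307*d^4 + 579*d^3 - 621*d^2 + 351*d - 81)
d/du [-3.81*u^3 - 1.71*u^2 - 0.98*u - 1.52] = -11.43*u^2 - 3.42*u - 0.98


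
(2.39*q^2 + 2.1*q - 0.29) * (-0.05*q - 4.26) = -0.1195*q^3 - 10.2864*q^2 - 8.9315*q + 1.2354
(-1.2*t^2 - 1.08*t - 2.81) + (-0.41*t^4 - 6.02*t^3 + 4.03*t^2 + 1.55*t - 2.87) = -0.41*t^4 - 6.02*t^3 + 2.83*t^2 + 0.47*t - 5.68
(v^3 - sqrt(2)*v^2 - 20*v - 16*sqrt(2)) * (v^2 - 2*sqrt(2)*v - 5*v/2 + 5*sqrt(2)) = v^5 - 3*sqrt(2)*v^4 - 5*v^4/2 - 16*v^3 + 15*sqrt(2)*v^3/2 + 24*sqrt(2)*v^2 + 40*v^2 - 60*sqrt(2)*v + 64*v - 160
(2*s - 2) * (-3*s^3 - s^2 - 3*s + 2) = -6*s^4 + 4*s^3 - 4*s^2 + 10*s - 4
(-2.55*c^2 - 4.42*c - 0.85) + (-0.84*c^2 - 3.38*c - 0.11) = -3.39*c^2 - 7.8*c - 0.96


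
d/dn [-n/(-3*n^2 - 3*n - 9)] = (n^2 - n*(2*n + 1) + n + 3)/(3*(n^2 + n + 3)^2)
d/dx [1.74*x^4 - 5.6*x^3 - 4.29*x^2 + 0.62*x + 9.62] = 6.96*x^3 - 16.8*x^2 - 8.58*x + 0.62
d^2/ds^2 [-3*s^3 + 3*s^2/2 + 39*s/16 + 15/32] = 3 - 18*s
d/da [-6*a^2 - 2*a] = -12*a - 2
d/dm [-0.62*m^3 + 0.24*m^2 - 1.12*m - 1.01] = -1.86*m^2 + 0.48*m - 1.12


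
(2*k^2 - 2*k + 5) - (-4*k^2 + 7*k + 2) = 6*k^2 - 9*k + 3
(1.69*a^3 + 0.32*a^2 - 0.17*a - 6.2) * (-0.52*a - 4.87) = -0.8788*a^4 - 8.3967*a^3 - 1.47*a^2 + 4.0519*a + 30.194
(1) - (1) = 0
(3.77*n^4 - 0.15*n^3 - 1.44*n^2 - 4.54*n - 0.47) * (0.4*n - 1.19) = 1.508*n^5 - 4.5463*n^4 - 0.3975*n^3 - 0.1024*n^2 + 5.2146*n + 0.5593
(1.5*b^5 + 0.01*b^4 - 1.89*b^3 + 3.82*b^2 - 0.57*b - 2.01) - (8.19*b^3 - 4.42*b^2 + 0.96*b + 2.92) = 1.5*b^5 + 0.01*b^4 - 10.08*b^3 + 8.24*b^2 - 1.53*b - 4.93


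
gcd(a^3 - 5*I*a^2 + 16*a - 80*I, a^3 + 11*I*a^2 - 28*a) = a + 4*I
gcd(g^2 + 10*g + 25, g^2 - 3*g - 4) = 1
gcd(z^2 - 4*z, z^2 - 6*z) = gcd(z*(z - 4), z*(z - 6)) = z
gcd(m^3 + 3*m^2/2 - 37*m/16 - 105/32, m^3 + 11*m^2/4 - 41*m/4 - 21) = m + 7/4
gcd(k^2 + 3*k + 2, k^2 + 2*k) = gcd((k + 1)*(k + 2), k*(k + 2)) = k + 2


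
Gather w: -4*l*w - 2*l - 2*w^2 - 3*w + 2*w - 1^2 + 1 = -2*l - 2*w^2 + w*(-4*l - 1)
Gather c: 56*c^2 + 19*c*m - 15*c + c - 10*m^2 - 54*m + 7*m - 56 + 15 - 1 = 56*c^2 + c*(19*m - 14) - 10*m^2 - 47*m - 42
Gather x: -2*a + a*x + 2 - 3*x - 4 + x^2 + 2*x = -2*a + x^2 + x*(a - 1) - 2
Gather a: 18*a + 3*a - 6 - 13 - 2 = 21*a - 21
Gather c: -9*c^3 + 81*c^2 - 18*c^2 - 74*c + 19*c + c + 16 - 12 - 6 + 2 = -9*c^3 + 63*c^2 - 54*c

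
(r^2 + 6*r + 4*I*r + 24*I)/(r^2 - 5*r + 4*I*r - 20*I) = (r + 6)/(r - 5)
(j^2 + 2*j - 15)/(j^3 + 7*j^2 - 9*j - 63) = (j + 5)/(j^2 + 10*j + 21)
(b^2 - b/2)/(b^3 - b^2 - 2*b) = (1/2 - b)/(-b^2 + b + 2)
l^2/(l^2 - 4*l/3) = 3*l/(3*l - 4)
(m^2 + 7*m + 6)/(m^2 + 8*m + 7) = (m + 6)/(m + 7)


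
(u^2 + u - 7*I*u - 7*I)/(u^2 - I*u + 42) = (u + 1)/(u + 6*I)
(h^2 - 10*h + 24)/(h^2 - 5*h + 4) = (h - 6)/(h - 1)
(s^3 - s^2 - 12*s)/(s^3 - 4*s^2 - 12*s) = (-s^2 + s + 12)/(-s^2 + 4*s + 12)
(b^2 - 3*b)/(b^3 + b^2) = (b - 3)/(b*(b + 1))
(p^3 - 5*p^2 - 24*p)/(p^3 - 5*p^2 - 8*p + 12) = p*(p^2 - 5*p - 24)/(p^3 - 5*p^2 - 8*p + 12)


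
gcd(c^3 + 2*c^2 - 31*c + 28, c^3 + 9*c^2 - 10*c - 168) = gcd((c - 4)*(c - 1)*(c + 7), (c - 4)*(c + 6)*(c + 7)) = c^2 + 3*c - 28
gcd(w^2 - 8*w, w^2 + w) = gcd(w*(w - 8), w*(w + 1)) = w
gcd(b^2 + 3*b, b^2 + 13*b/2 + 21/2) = b + 3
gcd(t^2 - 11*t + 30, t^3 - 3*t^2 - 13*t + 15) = t - 5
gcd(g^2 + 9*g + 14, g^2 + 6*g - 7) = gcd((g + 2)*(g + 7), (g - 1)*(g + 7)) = g + 7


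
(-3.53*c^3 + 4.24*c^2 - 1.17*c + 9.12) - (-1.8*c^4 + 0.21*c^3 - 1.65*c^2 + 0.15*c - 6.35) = 1.8*c^4 - 3.74*c^3 + 5.89*c^2 - 1.32*c + 15.47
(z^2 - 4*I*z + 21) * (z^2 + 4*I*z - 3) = z^4 + 34*z^2 + 96*I*z - 63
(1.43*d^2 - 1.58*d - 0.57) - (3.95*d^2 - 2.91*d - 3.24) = -2.52*d^2 + 1.33*d + 2.67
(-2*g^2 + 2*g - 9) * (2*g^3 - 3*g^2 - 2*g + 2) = -4*g^5 + 10*g^4 - 20*g^3 + 19*g^2 + 22*g - 18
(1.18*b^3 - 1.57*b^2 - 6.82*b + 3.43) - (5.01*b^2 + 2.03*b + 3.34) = 1.18*b^3 - 6.58*b^2 - 8.85*b + 0.0900000000000003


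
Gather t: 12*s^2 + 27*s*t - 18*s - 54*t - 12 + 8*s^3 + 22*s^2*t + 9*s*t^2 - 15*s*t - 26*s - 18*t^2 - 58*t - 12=8*s^3 + 12*s^2 - 44*s + t^2*(9*s - 18) + t*(22*s^2 + 12*s - 112) - 24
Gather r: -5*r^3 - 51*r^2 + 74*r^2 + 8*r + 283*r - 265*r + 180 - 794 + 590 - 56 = -5*r^3 + 23*r^2 + 26*r - 80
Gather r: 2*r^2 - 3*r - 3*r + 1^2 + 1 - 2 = 2*r^2 - 6*r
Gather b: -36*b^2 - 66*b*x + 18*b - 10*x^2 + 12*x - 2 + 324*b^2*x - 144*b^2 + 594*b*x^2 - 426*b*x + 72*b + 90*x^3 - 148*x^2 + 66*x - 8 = b^2*(324*x - 180) + b*(594*x^2 - 492*x + 90) + 90*x^3 - 158*x^2 + 78*x - 10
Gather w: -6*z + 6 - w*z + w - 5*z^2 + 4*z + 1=w*(1 - z) - 5*z^2 - 2*z + 7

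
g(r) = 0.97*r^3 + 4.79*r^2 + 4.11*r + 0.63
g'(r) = 2.91*r^2 + 9.58*r + 4.11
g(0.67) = 5.83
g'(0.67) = 11.83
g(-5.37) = -33.52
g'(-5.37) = 36.58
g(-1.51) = 2.01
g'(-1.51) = -3.72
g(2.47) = 54.62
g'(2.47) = 45.53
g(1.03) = 11.00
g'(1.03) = 17.06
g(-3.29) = 4.41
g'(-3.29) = 4.09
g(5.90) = 390.84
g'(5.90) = 161.93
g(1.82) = 29.82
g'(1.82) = 31.18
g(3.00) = 82.26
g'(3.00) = 59.04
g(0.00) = 0.63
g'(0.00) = 4.11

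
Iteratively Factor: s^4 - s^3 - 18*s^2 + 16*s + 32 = (s - 2)*(s^3 + s^2 - 16*s - 16) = (s - 2)*(s + 4)*(s^2 - 3*s - 4) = (s - 2)*(s + 1)*(s + 4)*(s - 4)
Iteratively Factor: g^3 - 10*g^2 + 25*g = (g)*(g^2 - 10*g + 25) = g*(g - 5)*(g - 5)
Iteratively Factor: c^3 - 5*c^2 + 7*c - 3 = (c - 3)*(c^2 - 2*c + 1) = (c - 3)*(c - 1)*(c - 1)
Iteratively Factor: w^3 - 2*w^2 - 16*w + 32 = (w - 4)*(w^2 + 2*w - 8) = (w - 4)*(w + 4)*(w - 2)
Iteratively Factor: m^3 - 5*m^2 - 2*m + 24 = (m - 4)*(m^2 - m - 6) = (m - 4)*(m + 2)*(m - 3)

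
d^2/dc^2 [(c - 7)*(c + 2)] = 2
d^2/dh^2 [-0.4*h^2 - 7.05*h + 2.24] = -0.800000000000000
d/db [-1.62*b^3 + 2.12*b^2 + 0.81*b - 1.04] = -4.86*b^2 + 4.24*b + 0.81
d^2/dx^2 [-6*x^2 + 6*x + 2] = -12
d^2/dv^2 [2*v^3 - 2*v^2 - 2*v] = 12*v - 4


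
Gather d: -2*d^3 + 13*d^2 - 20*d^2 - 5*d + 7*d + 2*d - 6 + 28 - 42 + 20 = -2*d^3 - 7*d^2 + 4*d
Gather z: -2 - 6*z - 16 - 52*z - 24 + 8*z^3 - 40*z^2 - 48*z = 8*z^3 - 40*z^2 - 106*z - 42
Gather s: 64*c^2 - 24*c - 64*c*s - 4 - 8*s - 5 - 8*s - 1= 64*c^2 - 24*c + s*(-64*c - 16) - 10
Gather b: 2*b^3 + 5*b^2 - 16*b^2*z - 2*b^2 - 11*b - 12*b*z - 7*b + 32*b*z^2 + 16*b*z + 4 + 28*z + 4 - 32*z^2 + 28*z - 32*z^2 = 2*b^3 + b^2*(3 - 16*z) + b*(32*z^2 + 4*z - 18) - 64*z^2 + 56*z + 8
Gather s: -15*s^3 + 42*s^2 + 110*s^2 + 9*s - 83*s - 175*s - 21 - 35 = -15*s^3 + 152*s^2 - 249*s - 56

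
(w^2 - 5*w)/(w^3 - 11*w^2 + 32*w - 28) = w*(w - 5)/(w^3 - 11*w^2 + 32*w - 28)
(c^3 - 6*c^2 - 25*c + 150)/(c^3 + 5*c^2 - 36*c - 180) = (c - 5)/(c + 6)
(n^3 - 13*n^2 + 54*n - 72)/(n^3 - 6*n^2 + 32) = (n^2 - 9*n + 18)/(n^2 - 2*n - 8)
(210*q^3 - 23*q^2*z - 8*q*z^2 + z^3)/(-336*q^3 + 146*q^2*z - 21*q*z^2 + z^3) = (5*q + z)/(-8*q + z)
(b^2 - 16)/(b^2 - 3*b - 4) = (b + 4)/(b + 1)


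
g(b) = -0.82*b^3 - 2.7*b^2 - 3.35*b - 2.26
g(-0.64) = -1.01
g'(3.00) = -41.69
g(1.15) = -10.93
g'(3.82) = -59.88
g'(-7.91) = -114.55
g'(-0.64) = -0.90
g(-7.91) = 261.13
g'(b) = -2.46*b^2 - 5.4*b - 3.35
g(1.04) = -9.59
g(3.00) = -58.75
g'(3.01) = -41.89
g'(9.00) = -251.21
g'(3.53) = -53.07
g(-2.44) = 1.75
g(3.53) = -83.80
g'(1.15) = -12.81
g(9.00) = -848.89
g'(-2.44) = -4.82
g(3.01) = -59.17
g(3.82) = -100.17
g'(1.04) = -11.63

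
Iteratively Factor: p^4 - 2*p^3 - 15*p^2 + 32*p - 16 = (p + 4)*(p^3 - 6*p^2 + 9*p - 4) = (p - 1)*(p + 4)*(p^2 - 5*p + 4) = (p - 4)*(p - 1)*(p + 4)*(p - 1)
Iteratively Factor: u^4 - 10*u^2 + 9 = (u - 3)*(u^3 + 3*u^2 - u - 3) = (u - 3)*(u + 3)*(u^2 - 1) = (u - 3)*(u - 1)*(u + 3)*(u + 1)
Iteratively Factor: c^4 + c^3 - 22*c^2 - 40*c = (c + 4)*(c^3 - 3*c^2 - 10*c) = (c + 2)*(c + 4)*(c^2 - 5*c) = (c - 5)*(c + 2)*(c + 4)*(c)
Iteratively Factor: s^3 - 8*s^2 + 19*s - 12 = (s - 1)*(s^2 - 7*s + 12) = (s - 3)*(s - 1)*(s - 4)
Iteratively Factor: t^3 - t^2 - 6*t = (t)*(t^2 - t - 6) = t*(t + 2)*(t - 3)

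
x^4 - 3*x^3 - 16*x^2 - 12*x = x*(x - 6)*(x + 1)*(x + 2)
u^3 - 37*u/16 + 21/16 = (u - 1)*(u - 3/4)*(u + 7/4)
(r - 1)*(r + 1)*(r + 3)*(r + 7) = r^4 + 10*r^3 + 20*r^2 - 10*r - 21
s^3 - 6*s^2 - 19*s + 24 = (s - 8)*(s - 1)*(s + 3)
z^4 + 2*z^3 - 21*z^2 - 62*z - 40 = (z - 5)*(z + 1)*(z + 2)*(z + 4)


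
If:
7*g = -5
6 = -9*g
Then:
No Solution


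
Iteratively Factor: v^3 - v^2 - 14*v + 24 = (v + 4)*(v^2 - 5*v + 6) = (v - 2)*(v + 4)*(v - 3)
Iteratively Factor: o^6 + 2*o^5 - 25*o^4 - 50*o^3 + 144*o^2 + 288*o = (o + 3)*(o^5 - o^4 - 22*o^3 + 16*o^2 + 96*o) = (o + 3)*(o + 4)*(o^4 - 5*o^3 - 2*o^2 + 24*o) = (o - 3)*(o + 3)*(o + 4)*(o^3 - 2*o^2 - 8*o) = (o - 4)*(o - 3)*(o + 3)*(o + 4)*(o^2 + 2*o) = (o - 4)*(o - 3)*(o + 2)*(o + 3)*(o + 4)*(o)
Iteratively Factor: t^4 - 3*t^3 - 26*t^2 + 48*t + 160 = (t - 5)*(t^3 + 2*t^2 - 16*t - 32) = (t - 5)*(t - 4)*(t^2 + 6*t + 8) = (t - 5)*(t - 4)*(t + 2)*(t + 4)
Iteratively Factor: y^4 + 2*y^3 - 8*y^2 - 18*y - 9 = (y + 1)*(y^3 + y^2 - 9*y - 9) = (y + 1)^2*(y^2 - 9) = (y + 1)^2*(y + 3)*(y - 3)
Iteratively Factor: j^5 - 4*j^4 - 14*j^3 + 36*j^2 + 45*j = (j + 3)*(j^4 - 7*j^3 + 7*j^2 + 15*j) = (j - 3)*(j + 3)*(j^3 - 4*j^2 - 5*j) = (j - 5)*(j - 3)*(j + 3)*(j^2 + j) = j*(j - 5)*(j - 3)*(j + 3)*(j + 1)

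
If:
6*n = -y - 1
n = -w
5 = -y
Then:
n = 2/3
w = -2/3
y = -5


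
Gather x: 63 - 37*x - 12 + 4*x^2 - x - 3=4*x^2 - 38*x + 48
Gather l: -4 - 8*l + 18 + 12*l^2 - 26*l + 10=12*l^2 - 34*l + 24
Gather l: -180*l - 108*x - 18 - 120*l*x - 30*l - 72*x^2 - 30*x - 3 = l*(-120*x - 210) - 72*x^2 - 138*x - 21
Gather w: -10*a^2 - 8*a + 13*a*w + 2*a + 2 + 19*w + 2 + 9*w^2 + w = -10*a^2 - 6*a + 9*w^2 + w*(13*a + 20) + 4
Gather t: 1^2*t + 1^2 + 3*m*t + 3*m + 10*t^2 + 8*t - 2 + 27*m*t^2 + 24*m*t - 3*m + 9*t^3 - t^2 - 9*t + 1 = 27*m*t + 9*t^3 + t^2*(27*m + 9)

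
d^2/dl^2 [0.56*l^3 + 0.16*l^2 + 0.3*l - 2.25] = 3.36*l + 0.32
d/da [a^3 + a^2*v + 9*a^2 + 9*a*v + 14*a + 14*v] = 3*a^2 + 2*a*v + 18*a + 9*v + 14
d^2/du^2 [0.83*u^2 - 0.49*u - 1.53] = 1.66000000000000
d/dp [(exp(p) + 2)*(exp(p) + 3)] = (2*exp(p) + 5)*exp(p)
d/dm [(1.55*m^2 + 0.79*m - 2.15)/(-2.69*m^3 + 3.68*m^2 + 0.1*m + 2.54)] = (4.1695*m^4 + 4.2502*m^3 - 20.1027*m^2 + 23.698*m + 2.2216)/(7.2361*m^6 - 19.7984*m^5 + 13.0044*m^4 - 12.9292*m^3 + 18.7044*m^2 + 0.508*m + 6.4516)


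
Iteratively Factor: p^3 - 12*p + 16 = (p - 2)*(p^2 + 2*p - 8) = (p - 2)*(p + 4)*(p - 2)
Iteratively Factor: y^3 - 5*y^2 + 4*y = (y)*(y^2 - 5*y + 4) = y*(y - 1)*(y - 4)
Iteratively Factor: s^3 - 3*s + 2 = (s + 2)*(s^2 - 2*s + 1) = (s - 1)*(s + 2)*(s - 1)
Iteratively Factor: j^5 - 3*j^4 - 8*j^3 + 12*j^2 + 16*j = (j + 2)*(j^4 - 5*j^3 + 2*j^2 + 8*j) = (j - 2)*(j + 2)*(j^3 - 3*j^2 - 4*j) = j*(j - 2)*(j + 2)*(j^2 - 3*j - 4) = j*(j - 2)*(j + 1)*(j + 2)*(j - 4)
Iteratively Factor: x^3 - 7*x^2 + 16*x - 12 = (x - 2)*(x^2 - 5*x + 6) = (x - 3)*(x - 2)*(x - 2)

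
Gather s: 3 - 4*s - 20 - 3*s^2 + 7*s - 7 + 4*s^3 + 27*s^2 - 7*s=4*s^3 + 24*s^2 - 4*s - 24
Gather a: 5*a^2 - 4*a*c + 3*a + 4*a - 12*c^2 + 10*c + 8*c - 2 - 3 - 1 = 5*a^2 + a*(7 - 4*c) - 12*c^2 + 18*c - 6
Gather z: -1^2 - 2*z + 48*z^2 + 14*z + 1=48*z^2 + 12*z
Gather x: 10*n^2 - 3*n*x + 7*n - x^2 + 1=10*n^2 - 3*n*x + 7*n - x^2 + 1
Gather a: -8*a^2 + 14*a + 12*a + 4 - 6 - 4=-8*a^2 + 26*a - 6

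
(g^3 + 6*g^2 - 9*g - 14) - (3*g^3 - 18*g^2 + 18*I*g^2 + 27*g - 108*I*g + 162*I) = -2*g^3 + 24*g^2 - 18*I*g^2 - 36*g + 108*I*g - 14 - 162*I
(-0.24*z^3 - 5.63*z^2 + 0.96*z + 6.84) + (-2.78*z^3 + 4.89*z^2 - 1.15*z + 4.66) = -3.02*z^3 - 0.74*z^2 - 0.19*z + 11.5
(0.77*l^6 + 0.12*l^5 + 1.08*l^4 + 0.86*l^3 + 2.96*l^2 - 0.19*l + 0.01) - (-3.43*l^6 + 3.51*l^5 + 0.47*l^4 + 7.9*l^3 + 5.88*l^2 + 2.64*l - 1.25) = 4.2*l^6 - 3.39*l^5 + 0.61*l^4 - 7.04*l^3 - 2.92*l^2 - 2.83*l + 1.26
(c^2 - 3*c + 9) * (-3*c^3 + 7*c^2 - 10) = -3*c^5 + 16*c^4 - 48*c^3 + 53*c^2 + 30*c - 90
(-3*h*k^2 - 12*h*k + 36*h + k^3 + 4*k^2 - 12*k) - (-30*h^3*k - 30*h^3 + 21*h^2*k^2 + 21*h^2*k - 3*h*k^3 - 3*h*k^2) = 30*h^3*k + 30*h^3 - 21*h^2*k^2 - 21*h^2*k + 3*h*k^3 - 12*h*k + 36*h + k^3 + 4*k^2 - 12*k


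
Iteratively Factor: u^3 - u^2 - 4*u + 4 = (u - 1)*(u^2 - 4) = (u - 2)*(u - 1)*(u + 2)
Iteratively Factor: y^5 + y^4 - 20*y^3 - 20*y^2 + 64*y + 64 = (y + 4)*(y^4 - 3*y^3 - 8*y^2 + 12*y + 16) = (y + 2)*(y + 4)*(y^3 - 5*y^2 + 2*y + 8) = (y + 1)*(y + 2)*(y + 4)*(y^2 - 6*y + 8) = (y - 2)*(y + 1)*(y + 2)*(y + 4)*(y - 4)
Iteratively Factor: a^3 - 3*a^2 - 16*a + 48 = (a + 4)*(a^2 - 7*a + 12) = (a - 4)*(a + 4)*(a - 3)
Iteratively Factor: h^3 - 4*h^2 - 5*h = (h)*(h^2 - 4*h - 5) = h*(h + 1)*(h - 5)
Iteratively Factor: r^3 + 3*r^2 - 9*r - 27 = (r + 3)*(r^2 - 9) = (r + 3)^2*(r - 3)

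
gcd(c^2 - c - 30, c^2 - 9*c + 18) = c - 6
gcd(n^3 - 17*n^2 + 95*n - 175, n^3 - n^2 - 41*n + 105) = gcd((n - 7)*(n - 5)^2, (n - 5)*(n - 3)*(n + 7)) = n - 5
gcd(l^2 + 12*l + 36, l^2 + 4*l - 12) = l + 6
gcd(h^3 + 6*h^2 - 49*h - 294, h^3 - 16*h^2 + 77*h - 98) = h - 7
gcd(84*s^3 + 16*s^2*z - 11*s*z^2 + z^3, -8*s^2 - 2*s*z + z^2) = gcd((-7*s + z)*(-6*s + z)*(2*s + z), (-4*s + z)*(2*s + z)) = 2*s + z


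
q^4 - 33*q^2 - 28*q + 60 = (q - 6)*(q - 1)*(q + 2)*(q + 5)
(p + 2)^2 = p^2 + 4*p + 4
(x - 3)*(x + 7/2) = x^2 + x/2 - 21/2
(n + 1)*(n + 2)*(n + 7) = n^3 + 10*n^2 + 23*n + 14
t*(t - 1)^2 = t^3 - 2*t^2 + t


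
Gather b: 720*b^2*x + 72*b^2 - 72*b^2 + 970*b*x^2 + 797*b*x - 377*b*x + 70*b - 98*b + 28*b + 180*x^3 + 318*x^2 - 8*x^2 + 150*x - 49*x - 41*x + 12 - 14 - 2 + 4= 720*b^2*x + b*(970*x^2 + 420*x) + 180*x^3 + 310*x^2 + 60*x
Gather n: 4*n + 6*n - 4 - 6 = 10*n - 10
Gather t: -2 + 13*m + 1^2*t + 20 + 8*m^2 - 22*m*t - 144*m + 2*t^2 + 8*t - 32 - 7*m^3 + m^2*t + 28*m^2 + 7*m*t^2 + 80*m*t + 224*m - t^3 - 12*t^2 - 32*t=-7*m^3 + 36*m^2 + 93*m - t^3 + t^2*(7*m - 10) + t*(m^2 + 58*m - 23) - 14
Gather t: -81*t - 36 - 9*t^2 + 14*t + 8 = -9*t^2 - 67*t - 28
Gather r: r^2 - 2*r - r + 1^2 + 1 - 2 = r^2 - 3*r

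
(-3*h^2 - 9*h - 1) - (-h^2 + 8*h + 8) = -2*h^2 - 17*h - 9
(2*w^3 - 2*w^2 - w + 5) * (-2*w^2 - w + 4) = -4*w^5 + 2*w^4 + 12*w^3 - 17*w^2 - 9*w + 20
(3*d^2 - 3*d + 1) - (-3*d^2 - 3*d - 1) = 6*d^2 + 2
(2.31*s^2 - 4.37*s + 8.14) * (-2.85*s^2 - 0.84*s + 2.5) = -6.5835*s^4 + 10.5141*s^3 - 13.7532*s^2 - 17.7626*s + 20.35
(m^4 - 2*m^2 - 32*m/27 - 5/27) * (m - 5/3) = m^5 - 5*m^4/3 - 2*m^3 + 58*m^2/27 + 145*m/81 + 25/81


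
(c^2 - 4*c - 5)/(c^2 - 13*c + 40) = (c + 1)/(c - 8)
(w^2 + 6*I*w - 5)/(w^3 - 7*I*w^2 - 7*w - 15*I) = (w + 5*I)/(w^2 - 8*I*w - 15)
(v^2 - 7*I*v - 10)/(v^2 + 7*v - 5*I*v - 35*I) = (v - 2*I)/(v + 7)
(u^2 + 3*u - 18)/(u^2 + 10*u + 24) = (u - 3)/(u + 4)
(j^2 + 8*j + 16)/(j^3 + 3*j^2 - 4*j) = (j + 4)/(j*(j - 1))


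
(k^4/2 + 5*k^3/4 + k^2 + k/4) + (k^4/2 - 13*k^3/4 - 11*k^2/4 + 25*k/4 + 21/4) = k^4 - 2*k^3 - 7*k^2/4 + 13*k/2 + 21/4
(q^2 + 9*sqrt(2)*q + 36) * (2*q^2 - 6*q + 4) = 2*q^4 - 6*q^3 + 18*sqrt(2)*q^3 - 54*sqrt(2)*q^2 + 76*q^2 - 216*q + 36*sqrt(2)*q + 144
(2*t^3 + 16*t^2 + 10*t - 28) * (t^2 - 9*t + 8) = 2*t^5 - 2*t^4 - 118*t^3 + 10*t^2 + 332*t - 224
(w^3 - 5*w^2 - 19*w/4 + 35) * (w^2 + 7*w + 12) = w^5 + 2*w^4 - 111*w^3/4 - 233*w^2/4 + 188*w + 420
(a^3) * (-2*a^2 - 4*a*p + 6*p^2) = -2*a^5 - 4*a^4*p + 6*a^3*p^2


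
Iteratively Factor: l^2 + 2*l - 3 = (l + 3)*(l - 1)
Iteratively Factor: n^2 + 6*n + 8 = (n + 4)*(n + 2)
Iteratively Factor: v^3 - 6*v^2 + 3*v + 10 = (v - 5)*(v^2 - v - 2) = (v - 5)*(v + 1)*(v - 2)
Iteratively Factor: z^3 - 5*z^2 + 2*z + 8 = (z - 4)*(z^2 - z - 2) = (z - 4)*(z - 2)*(z + 1)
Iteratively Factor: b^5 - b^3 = (b - 1)*(b^4 + b^3) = b*(b - 1)*(b^3 + b^2) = b^2*(b - 1)*(b^2 + b) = b^3*(b - 1)*(b + 1)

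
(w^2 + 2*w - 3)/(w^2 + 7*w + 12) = (w - 1)/(w + 4)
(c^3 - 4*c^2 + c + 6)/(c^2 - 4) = (c^2 - 2*c - 3)/(c + 2)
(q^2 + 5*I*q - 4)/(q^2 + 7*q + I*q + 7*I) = (q + 4*I)/(q + 7)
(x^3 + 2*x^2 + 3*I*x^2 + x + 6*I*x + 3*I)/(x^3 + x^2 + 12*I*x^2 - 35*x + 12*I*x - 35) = (x^2 + x*(1 + 3*I) + 3*I)/(x^2 + 12*I*x - 35)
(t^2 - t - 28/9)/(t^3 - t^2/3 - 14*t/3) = (t + 4/3)/(t*(t + 2))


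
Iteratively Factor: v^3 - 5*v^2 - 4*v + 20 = (v - 2)*(v^2 - 3*v - 10) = (v - 5)*(v - 2)*(v + 2)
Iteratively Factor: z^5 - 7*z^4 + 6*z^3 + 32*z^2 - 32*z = (z - 4)*(z^4 - 3*z^3 - 6*z^2 + 8*z) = z*(z - 4)*(z^3 - 3*z^2 - 6*z + 8) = z*(z - 4)^2*(z^2 + z - 2) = z*(z - 4)^2*(z - 1)*(z + 2)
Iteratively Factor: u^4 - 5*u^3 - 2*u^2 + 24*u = (u + 2)*(u^3 - 7*u^2 + 12*u) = (u - 3)*(u + 2)*(u^2 - 4*u) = (u - 4)*(u - 3)*(u + 2)*(u)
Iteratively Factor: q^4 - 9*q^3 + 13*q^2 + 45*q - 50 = (q - 1)*(q^3 - 8*q^2 + 5*q + 50) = (q - 1)*(q + 2)*(q^2 - 10*q + 25) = (q - 5)*(q - 1)*(q + 2)*(q - 5)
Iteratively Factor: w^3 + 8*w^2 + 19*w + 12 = (w + 1)*(w^2 + 7*w + 12) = (w + 1)*(w + 4)*(w + 3)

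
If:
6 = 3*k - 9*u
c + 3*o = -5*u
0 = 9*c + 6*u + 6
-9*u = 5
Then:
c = -8/27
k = 1/3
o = 83/81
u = -5/9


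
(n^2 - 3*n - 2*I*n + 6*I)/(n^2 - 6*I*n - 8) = (n - 3)/(n - 4*I)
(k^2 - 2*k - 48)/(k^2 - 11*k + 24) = (k + 6)/(k - 3)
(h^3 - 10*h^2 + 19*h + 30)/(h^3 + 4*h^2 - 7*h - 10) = (h^2 - 11*h + 30)/(h^2 + 3*h - 10)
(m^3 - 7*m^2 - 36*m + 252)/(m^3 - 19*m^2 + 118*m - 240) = (m^2 - m - 42)/(m^2 - 13*m + 40)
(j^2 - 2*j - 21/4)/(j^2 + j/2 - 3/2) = (j - 7/2)/(j - 1)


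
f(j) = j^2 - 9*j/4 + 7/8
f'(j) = 2*j - 9/4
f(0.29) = 0.31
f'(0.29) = -1.67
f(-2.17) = 10.47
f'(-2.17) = -6.59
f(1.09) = -0.39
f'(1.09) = -0.07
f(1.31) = -0.36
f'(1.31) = 0.37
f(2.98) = 3.05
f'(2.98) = 3.71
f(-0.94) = 3.87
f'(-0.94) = -4.13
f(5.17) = 15.97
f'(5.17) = 8.09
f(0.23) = 0.41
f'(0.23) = -1.79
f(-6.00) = 50.38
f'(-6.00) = -14.25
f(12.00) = 117.88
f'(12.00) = 21.75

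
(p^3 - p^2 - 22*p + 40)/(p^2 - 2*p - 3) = (-p^3 + p^2 + 22*p - 40)/(-p^2 + 2*p + 3)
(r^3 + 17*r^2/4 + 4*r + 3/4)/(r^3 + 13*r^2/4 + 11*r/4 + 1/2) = (r + 3)/(r + 2)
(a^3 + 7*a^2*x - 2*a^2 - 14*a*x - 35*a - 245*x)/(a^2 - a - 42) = (a^2 + 7*a*x + 5*a + 35*x)/(a + 6)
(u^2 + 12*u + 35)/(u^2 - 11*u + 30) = (u^2 + 12*u + 35)/(u^2 - 11*u + 30)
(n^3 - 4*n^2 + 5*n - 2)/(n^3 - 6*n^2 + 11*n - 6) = (n - 1)/(n - 3)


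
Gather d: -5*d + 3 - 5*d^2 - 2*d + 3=-5*d^2 - 7*d + 6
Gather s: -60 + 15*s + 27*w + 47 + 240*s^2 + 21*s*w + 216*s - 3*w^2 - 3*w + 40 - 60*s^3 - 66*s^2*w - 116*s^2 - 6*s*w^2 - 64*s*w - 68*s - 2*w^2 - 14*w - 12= -60*s^3 + s^2*(124 - 66*w) + s*(-6*w^2 - 43*w + 163) - 5*w^2 + 10*w + 15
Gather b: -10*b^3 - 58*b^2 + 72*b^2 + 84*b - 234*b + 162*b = -10*b^3 + 14*b^2 + 12*b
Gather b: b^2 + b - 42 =b^2 + b - 42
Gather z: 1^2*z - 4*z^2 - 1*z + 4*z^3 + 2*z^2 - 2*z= 4*z^3 - 2*z^2 - 2*z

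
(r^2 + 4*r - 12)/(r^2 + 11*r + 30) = (r - 2)/(r + 5)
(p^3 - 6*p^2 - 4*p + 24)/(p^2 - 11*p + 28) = (p^3 - 6*p^2 - 4*p + 24)/(p^2 - 11*p + 28)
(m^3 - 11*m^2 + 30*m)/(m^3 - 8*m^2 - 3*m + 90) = m/(m + 3)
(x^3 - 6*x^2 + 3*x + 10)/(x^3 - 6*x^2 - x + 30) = (x^2 - x - 2)/(x^2 - x - 6)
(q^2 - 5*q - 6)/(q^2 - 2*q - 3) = (q - 6)/(q - 3)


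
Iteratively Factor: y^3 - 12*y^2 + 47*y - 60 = (y - 5)*(y^2 - 7*y + 12) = (y - 5)*(y - 3)*(y - 4)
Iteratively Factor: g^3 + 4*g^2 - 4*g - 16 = (g + 4)*(g^2 - 4) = (g - 2)*(g + 4)*(g + 2)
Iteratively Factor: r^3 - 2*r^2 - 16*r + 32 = (r - 4)*(r^2 + 2*r - 8) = (r - 4)*(r - 2)*(r + 4)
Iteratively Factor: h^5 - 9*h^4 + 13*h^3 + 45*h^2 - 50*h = (h - 1)*(h^4 - 8*h^3 + 5*h^2 + 50*h) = (h - 5)*(h - 1)*(h^3 - 3*h^2 - 10*h) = (h - 5)^2*(h - 1)*(h^2 + 2*h) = h*(h - 5)^2*(h - 1)*(h + 2)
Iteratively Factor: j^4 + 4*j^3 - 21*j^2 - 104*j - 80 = (j + 4)*(j^3 - 21*j - 20) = (j + 1)*(j + 4)*(j^2 - j - 20) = (j - 5)*(j + 1)*(j + 4)*(j + 4)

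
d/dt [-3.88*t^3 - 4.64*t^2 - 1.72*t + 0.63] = -11.64*t^2 - 9.28*t - 1.72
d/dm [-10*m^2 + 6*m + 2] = 6 - 20*m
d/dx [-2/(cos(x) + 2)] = -2*sin(x)/(cos(x) + 2)^2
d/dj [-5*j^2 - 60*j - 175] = -10*j - 60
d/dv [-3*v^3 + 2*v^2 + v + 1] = -9*v^2 + 4*v + 1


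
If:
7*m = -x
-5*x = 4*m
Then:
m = 0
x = 0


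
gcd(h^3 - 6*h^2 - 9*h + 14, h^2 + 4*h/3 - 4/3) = h + 2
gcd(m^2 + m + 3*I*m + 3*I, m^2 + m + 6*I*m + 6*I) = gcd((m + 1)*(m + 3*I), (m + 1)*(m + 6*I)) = m + 1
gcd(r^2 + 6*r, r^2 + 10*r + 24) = r + 6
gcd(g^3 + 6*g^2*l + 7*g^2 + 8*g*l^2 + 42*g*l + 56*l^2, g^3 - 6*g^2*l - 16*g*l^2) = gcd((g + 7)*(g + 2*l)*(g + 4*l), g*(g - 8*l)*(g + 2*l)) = g + 2*l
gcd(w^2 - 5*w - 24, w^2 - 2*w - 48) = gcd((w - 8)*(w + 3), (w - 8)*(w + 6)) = w - 8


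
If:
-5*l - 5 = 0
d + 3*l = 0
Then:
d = 3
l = -1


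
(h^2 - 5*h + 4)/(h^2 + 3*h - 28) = (h - 1)/(h + 7)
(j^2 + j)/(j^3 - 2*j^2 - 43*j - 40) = j/(j^2 - 3*j - 40)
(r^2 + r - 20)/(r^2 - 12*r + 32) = (r + 5)/(r - 8)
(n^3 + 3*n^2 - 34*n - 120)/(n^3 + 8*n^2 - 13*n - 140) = (n^2 - 2*n - 24)/(n^2 + 3*n - 28)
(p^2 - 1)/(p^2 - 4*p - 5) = (p - 1)/(p - 5)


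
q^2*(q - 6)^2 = q^4 - 12*q^3 + 36*q^2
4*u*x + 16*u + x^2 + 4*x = (4*u + x)*(x + 4)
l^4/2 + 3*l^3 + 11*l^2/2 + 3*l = l*(l/2 + 1)*(l + 1)*(l + 3)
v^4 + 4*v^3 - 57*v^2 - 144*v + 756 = (v - 6)*(v - 3)*(v + 6)*(v + 7)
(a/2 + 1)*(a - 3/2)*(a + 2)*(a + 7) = a^4/2 + 19*a^3/4 + 31*a^2/4 - 10*a - 21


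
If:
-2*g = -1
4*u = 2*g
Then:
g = 1/2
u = 1/4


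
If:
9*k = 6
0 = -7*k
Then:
No Solution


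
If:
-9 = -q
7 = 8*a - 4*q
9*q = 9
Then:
No Solution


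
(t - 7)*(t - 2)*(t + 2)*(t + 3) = t^4 - 4*t^3 - 25*t^2 + 16*t + 84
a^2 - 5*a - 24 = (a - 8)*(a + 3)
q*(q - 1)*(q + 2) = q^3 + q^2 - 2*q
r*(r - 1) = r^2 - r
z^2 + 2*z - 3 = (z - 1)*(z + 3)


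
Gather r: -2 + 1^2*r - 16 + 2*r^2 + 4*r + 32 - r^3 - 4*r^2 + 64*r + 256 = -r^3 - 2*r^2 + 69*r + 270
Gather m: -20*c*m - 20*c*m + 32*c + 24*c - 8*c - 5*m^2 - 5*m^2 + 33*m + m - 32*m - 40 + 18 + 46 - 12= 48*c - 10*m^2 + m*(2 - 40*c) + 12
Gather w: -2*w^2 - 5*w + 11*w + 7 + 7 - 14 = -2*w^2 + 6*w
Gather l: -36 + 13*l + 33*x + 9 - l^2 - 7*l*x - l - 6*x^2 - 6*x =-l^2 + l*(12 - 7*x) - 6*x^2 + 27*x - 27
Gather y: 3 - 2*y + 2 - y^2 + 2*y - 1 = 4 - y^2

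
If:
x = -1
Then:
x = -1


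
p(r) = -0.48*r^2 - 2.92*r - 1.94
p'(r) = -0.96*r - 2.92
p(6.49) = -41.11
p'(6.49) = -9.15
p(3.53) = -18.23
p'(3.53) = -6.31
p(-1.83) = 1.80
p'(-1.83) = -1.16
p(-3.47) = 2.41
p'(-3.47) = 0.41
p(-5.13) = 0.41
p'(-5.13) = 2.00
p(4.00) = -21.30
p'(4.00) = -6.76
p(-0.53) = -0.53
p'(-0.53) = -2.41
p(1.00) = -5.34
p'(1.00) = -3.88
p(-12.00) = -36.02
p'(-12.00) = 8.60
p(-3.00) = 2.50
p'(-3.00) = -0.04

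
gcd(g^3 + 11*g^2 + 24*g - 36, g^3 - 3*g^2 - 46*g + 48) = g^2 + 5*g - 6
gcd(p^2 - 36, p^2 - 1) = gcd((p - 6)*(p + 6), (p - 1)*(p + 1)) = 1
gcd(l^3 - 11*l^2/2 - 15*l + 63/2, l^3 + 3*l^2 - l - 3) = l + 3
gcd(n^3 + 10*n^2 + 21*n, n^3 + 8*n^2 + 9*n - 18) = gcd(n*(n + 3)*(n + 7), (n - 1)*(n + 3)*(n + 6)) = n + 3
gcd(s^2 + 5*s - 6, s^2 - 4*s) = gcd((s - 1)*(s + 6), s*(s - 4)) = 1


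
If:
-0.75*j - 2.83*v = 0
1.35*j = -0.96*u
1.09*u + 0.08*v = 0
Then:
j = 0.00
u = 0.00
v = 0.00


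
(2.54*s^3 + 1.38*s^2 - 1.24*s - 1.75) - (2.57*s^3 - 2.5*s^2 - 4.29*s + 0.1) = -0.0299999999999998*s^3 + 3.88*s^2 + 3.05*s - 1.85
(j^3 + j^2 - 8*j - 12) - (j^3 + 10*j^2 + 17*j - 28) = -9*j^2 - 25*j + 16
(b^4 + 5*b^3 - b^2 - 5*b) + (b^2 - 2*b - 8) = b^4 + 5*b^3 - 7*b - 8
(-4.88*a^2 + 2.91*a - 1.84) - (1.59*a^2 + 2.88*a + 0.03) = -6.47*a^2 + 0.0300000000000002*a - 1.87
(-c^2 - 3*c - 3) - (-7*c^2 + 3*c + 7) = 6*c^2 - 6*c - 10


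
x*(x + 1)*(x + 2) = x^3 + 3*x^2 + 2*x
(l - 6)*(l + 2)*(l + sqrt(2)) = l^3 - 4*l^2 + sqrt(2)*l^2 - 12*l - 4*sqrt(2)*l - 12*sqrt(2)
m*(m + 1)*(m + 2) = m^3 + 3*m^2 + 2*m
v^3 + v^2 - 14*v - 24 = (v - 4)*(v + 2)*(v + 3)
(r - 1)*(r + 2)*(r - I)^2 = r^4 + r^3 - 2*I*r^3 - 3*r^2 - 2*I*r^2 - r + 4*I*r + 2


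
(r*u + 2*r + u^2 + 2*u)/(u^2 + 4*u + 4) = (r + u)/(u + 2)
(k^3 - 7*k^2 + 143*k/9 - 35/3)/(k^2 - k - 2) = (-k^3 + 7*k^2 - 143*k/9 + 35/3)/(-k^2 + k + 2)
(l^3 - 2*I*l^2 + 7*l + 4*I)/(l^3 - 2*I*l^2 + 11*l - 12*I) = (l^2 + 2*I*l - 1)/(l^2 + 2*I*l + 3)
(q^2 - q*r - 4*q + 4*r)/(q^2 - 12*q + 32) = (q - r)/(q - 8)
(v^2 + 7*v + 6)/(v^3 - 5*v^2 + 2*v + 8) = (v + 6)/(v^2 - 6*v + 8)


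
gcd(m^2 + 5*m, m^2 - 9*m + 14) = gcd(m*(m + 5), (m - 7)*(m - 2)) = 1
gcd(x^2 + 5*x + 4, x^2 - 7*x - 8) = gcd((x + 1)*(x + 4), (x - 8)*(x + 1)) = x + 1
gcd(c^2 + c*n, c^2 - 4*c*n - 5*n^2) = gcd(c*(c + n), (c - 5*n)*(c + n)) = c + n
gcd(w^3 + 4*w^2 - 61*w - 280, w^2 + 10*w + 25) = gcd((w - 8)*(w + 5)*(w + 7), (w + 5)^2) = w + 5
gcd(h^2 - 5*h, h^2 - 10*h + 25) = h - 5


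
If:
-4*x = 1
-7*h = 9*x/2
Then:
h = 9/56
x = -1/4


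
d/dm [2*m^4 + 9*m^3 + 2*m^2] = m*(8*m^2 + 27*m + 4)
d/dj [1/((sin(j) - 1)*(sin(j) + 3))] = -2*(sin(j) + 1)*cos(j)/((sin(j) - 1)^2*(sin(j) + 3)^2)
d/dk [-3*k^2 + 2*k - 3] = 2 - 6*k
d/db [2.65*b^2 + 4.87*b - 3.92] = 5.3*b + 4.87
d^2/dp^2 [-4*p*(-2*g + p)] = -8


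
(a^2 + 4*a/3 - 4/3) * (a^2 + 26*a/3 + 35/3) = a^4 + 10*a^3 + 197*a^2/9 + 4*a - 140/9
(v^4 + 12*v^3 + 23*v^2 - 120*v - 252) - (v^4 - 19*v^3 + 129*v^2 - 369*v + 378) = 31*v^3 - 106*v^2 + 249*v - 630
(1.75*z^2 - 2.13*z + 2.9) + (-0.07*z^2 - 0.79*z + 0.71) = 1.68*z^2 - 2.92*z + 3.61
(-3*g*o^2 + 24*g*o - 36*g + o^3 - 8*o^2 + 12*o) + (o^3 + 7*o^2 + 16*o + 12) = -3*g*o^2 + 24*g*o - 36*g + 2*o^3 - o^2 + 28*o + 12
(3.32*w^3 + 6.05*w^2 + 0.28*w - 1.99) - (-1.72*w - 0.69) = 3.32*w^3 + 6.05*w^2 + 2.0*w - 1.3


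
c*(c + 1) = c^2 + c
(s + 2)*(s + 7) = s^2 + 9*s + 14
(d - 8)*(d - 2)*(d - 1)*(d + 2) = d^4 - 9*d^3 + 4*d^2 + 36*d - 32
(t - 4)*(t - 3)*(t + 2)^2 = t^4 - 3*t^3 - 12*t^2 + 20*t + 48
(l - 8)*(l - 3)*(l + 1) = l^3 - 10*l^2 + 13*l + 24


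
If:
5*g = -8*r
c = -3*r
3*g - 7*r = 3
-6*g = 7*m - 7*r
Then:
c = 45/59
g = 24/59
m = -249/413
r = -15/59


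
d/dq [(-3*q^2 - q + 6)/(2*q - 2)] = (-3*q^2 + 6*q - 5)/(2*(q^2 - 2*q + 1))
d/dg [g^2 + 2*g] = 2*g + 2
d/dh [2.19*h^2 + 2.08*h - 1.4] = 4.38*h + 2.08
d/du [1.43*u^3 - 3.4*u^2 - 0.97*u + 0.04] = 4.29*u^2 - 6.8*u - 0.97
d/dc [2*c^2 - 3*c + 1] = 4*c - 3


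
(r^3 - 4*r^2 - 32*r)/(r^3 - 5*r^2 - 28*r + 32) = r/(r - 1)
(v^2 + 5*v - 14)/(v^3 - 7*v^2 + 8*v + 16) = (v^2 + 5*v - 14)/(v^3 - 7*v^2 + 8*v + 16)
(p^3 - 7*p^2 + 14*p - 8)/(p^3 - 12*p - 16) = (p^2 - 3*p + 2)/(p^2 + 4*p + 4)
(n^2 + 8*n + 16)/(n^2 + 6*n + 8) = (n + 4)/(n + 2)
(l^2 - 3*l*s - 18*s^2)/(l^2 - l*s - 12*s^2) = (-l + 6*s)/(-l + 4*s)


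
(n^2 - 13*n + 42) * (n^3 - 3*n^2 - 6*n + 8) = n^5 - 16*n^4 + 75*n^3 - 40*n^2 - 356*n + 336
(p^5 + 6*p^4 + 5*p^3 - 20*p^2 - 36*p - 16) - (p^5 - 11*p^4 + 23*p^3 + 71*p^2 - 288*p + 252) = 17*p^4 - 18*p^3 - 91*p^2 + 252*p - 268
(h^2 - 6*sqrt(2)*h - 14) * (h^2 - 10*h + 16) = h^4 - 10*h^3 - 6*sqrt(2)*h^3 + 2*h^2 + 60*sqrt(2)*h^2 - 96*sqrt(2)*h + 140*h - 224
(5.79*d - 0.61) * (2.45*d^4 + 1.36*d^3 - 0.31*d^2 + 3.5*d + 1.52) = 14.1855*d^5 + 6.3799*d^4 - 2.6245*d^3 + 20.4541*d^2 + 6.6658*d - 0.9272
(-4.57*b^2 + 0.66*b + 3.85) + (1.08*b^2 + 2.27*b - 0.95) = -3.49*b^2 + 2.93*b + 2.9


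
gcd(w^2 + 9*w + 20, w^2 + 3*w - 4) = w + 4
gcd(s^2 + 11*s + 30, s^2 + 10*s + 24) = s + 6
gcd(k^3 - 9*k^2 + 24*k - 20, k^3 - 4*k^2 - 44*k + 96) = k - 2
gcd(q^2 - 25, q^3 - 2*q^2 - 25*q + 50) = q^2 - 25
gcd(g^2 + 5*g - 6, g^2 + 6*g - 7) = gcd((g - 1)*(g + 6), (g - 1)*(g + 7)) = g - 1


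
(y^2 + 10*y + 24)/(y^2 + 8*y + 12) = (y + 4)/(y + 2)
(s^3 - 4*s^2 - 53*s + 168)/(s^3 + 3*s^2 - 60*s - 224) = (s - 3)/(s + 4)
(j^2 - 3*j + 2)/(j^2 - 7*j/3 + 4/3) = 3*(j - 2)/(3*j - 4)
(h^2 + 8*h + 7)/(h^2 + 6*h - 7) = (h + 1)/(h - 1)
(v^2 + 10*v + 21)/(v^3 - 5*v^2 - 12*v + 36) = (v + 7)/(v^2 - 8*v + 12)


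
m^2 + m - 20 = (m - 4)*(m + 5)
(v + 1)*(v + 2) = v^2 + 3*v + 2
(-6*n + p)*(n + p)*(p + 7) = -6*n^2*p - 42*n^2 - 5*n*p^2 - 35*n*p + p^3 + 7*p^2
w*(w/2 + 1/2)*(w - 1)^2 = w^4/2 - w^3/2 - w^2/2 + w/2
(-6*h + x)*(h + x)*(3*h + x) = -18*h^3 - 21*h^2*x - 2*h*x^2 + x^3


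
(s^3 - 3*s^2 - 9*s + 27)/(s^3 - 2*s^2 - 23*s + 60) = (s^2 - 9)/(s^2 + s - 20)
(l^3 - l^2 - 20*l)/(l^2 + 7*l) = (l^2 - l - 20)/(l + 7)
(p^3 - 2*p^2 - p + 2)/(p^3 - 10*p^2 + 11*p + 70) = (p^3 - 2*p^2 - p + 2)/(p^3 - 10*p^2 + 11*p + 70)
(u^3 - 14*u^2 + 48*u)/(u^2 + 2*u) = (u^2 - 14*u + 48)/(u + 2)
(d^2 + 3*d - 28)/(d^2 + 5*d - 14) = (d - 4)/(d - 2)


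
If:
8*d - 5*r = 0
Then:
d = 5*r/8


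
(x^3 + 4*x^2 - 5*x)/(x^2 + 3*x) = (x^2 + 4*x - 5)/(x + 3)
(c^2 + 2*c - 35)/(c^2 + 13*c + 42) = (c - 5)/(c + 6)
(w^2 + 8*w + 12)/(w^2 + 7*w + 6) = (w + 2)/(w + 1)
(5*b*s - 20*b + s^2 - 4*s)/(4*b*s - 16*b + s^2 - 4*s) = (5*b + s)/(4*b + s)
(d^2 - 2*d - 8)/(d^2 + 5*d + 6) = (d - 4)/(d + 3)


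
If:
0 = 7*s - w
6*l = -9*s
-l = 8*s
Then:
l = 0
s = 0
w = 0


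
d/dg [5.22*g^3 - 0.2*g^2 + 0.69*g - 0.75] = 15.66*g^2 - 0.4*g + 0.69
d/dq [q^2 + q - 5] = 2*q + 1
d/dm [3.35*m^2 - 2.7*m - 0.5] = 6.7*m - 2.7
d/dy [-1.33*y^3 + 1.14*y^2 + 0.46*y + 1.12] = -3.99*y^2 + 2.28*y + 0.46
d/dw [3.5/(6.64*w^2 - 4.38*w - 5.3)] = (15.33 - 46.48*w)/(-6.64*w^2 + 4.38*w + 5.3)^2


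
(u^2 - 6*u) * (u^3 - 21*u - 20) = u^5 - 6*u^4 - 21*u^3 + 106*u^2 + 120*u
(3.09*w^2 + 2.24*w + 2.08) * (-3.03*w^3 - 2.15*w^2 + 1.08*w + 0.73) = -9.3627*w^5 - 13.4307*w^4 - 7.7812*w^3 + 0.202900000000001*w^2 + 3.8816*w + 1.5184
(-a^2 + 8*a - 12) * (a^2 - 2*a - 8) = -a^4 + 10*a^3 - 20*a^2 - 40*a + 96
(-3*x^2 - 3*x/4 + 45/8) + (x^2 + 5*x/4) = -2*x^2 + x/2 + 45/8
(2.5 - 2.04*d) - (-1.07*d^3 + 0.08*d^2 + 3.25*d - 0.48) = 1.07*d^3 - 0.08*d^2 - 5.29*d + 2.98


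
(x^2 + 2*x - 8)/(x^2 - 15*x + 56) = (x^2 + 2*x - 8)/(x^2 - 15*x + 56)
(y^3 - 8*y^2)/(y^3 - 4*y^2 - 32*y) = y/(y + 4)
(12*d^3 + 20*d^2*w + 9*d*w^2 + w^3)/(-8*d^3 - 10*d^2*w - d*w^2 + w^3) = (6*d + w)/(-4*d + w)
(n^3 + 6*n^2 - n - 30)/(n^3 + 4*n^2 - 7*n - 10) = (n + 3)/(n + 1)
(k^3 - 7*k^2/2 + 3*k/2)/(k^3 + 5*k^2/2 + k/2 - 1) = k*(k - 3)/(k^2 + 3*k + 2)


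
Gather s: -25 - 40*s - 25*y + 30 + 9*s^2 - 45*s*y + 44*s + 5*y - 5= 9*s^2 + s*(4 - 45*y) - 20*y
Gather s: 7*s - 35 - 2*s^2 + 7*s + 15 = -2*s^2 + 14*s - 20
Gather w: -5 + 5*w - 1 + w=6*w - 6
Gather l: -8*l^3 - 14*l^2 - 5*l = -8*l^3 - 14*l^2 - 5*l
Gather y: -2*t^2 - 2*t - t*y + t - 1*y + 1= -2*t^2 - t + y*(-t - 1) + 1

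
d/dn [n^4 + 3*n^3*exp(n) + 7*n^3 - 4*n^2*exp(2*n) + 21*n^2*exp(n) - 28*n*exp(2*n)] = 3*n^3*exp(n) + 4*n^3 - 8*n^2*exp(2*n) + 30*n^2*exp(n) + 21*n^2 - 64*n*exp(2*n) + 42*n*exp(n) - 28*exp(2*n)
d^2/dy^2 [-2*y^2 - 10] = -4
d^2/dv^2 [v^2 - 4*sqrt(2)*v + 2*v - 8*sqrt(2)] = 2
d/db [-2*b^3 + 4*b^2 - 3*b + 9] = -6*b^2 + 8*b - 3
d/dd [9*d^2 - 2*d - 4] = 18*d - 2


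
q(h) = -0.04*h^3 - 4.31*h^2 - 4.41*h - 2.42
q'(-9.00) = 63.45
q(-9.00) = -282.68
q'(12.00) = -125.13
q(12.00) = -745.10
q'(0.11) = -5.36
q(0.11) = -2.96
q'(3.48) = -35.86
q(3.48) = -71.65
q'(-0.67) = 1.31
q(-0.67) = -1.39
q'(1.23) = -15.19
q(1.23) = -14.44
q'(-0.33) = -1.58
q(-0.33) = -1.43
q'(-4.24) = 29.98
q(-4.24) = -58.16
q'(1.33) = -16.09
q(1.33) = -16.00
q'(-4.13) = 29.14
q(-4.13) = -54.90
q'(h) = -0.12*h^2 - 8.62*h - 4.41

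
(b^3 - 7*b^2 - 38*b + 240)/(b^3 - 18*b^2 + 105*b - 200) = (b + 6)/(b - 5)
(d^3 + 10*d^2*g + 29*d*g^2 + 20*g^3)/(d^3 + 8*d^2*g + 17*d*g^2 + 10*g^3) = (d + 4*g)/(d + 2*g)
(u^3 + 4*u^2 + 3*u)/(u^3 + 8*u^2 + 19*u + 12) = u/(u + 4)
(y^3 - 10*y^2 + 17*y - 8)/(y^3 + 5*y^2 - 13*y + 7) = (y - 8)/(y + 7)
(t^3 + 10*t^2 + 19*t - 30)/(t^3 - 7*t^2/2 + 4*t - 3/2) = 2*(t^2 + 11*t + 30)/(2*t^2 - 5*t + 3)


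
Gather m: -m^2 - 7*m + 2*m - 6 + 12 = -m^2 - 5*m + 6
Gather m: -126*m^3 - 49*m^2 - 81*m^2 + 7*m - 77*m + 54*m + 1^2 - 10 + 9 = -126*m^3 - 130*m^2 - 16*m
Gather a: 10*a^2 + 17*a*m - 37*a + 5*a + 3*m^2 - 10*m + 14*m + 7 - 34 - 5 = 10*a^2 + a*(17*m - 32) + 3*m^2 + 4*m - 32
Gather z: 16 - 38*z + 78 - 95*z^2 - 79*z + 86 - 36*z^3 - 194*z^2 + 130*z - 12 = -36*z^3 - 289*z^2 + 13*z + 168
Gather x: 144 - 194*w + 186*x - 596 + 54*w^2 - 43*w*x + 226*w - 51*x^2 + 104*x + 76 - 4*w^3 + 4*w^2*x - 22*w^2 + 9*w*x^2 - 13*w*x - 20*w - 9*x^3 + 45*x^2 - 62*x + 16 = -4*w^3 + 32*w^2 + 12*w - 9*x^3 + x^2*(9*w - 6) + x*(4*w^2 - 56*w + 228) - 360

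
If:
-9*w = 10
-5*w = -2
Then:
No Solution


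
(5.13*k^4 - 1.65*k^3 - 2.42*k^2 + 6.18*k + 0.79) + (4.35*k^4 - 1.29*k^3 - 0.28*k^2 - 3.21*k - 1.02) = 9.48*k^4 - 2.94*k^3 - 2.7*k^2 + 2.97*k - 0.23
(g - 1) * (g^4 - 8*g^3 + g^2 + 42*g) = g^5 - 9*g^4 + 9*g^3 + 41*g^2 - 42*g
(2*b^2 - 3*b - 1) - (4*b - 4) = 2*b^2 - 7*b + 3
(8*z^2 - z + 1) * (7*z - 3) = 56*z^3 - 31*z^2 + 10*z - 3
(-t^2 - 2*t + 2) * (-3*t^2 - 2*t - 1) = 3*t^4 + 8*t^3 - t^2 - 2*t - 2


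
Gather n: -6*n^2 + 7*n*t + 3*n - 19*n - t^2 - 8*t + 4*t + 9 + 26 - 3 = -6*n^2 + n*(7*t - 16) - t^2 - 4*t + 32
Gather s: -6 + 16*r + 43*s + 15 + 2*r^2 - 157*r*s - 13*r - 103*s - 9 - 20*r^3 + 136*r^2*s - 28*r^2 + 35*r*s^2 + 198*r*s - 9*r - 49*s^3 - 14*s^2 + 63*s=-20*r^3 - 26*r^2 - 6*r - 49*s^3 + s^2*(35*r - 14) + s*(136*r^2 + 41*r + 3)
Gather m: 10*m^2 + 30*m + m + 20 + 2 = 10*m^2 + 31*m + 22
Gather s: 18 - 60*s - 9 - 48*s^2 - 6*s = -48*s^2 - 66*s + 9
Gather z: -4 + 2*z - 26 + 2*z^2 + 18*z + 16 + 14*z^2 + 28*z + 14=16*z^2 + 48*z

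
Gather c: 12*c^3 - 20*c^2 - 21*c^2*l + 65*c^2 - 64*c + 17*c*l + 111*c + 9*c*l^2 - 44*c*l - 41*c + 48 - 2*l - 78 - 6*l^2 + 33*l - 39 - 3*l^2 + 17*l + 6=12*c^3 + c^2*(45 - 21*l) + c*(9*l^2 - 27*l + 6) - 9*l^2 + 48*l - 63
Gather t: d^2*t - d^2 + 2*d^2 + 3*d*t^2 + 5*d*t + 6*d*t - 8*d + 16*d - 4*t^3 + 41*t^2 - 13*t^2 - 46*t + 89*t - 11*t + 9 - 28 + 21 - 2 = d^2 + 8*d - 4*t^3 + t^2*(3*d + 28) + t*(d^2 + 11*d + 32)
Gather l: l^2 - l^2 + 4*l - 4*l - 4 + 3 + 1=0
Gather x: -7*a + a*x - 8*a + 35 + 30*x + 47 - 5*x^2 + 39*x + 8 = -15*a - 5*x^2 + x*(a + 69) + 90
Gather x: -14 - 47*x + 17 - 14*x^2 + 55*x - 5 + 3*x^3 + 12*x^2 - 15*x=3*x^3 - 2*x^2 - 7*x - 2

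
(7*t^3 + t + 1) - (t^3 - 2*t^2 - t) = 6*t^3 + 2*t^2 + 2*t + 1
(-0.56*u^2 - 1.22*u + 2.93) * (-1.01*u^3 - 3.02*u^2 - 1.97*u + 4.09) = 0.5656*u^5 + 2.9234*u^4 + 1.8283*u^3 - 8.7356*u^2 - 10.7619*u + 11.9837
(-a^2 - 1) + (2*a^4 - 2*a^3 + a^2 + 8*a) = 2*a^4 - 2*a^3 + 8*a - 1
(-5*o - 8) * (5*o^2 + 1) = -25*o^3 - 40*o^2 - 5*o - 8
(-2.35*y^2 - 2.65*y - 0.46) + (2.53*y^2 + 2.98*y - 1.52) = 0.18*y^2 + 0.33*y - 1.98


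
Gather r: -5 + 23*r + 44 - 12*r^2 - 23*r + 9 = 48 - 12*r^2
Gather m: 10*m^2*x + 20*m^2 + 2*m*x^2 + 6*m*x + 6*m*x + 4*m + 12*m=m^2*(10*x + 20) + m*(2*x^2 + 12*x + 16)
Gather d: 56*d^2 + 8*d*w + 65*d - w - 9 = 56*d^2 + d*(8*w + 65) - w - 9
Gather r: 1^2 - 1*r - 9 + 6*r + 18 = 5*r + 10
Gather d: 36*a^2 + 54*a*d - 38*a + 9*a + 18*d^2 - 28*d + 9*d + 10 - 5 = 36*a^2 - 29*a + 18*d^2 + d*(54*a - 19) + 5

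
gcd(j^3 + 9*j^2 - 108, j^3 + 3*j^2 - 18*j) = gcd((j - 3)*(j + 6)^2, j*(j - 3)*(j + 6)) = j^2 + 3*j - 18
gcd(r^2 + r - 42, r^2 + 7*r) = r + 7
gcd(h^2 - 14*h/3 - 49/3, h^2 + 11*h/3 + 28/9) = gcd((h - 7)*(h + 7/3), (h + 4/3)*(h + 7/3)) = h + 7/3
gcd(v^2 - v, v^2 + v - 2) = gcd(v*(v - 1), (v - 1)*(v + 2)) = v - 1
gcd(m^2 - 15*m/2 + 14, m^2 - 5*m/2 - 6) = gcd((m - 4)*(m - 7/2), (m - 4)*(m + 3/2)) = m - 4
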